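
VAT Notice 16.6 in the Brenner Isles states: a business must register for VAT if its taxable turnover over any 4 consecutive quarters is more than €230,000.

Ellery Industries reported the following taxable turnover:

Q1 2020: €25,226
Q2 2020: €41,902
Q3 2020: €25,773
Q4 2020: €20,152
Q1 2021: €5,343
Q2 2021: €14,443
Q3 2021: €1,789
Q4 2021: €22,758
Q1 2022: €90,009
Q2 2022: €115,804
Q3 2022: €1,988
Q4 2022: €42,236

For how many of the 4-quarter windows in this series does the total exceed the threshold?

Q1 2020–Q4 2020: €25,226 + €41,902 + €25,773 + €20,152 = €113,053 (under)
Q2 2020–Q1 2021: €41,902 + €25,773 + €20,152 + €5,343 = €93,170 (under)
Q3 2020–Q2 2021: €25,773 + €20,152 + €5,343 + €14,443 = €65,711 (under)
Q4 2020–Q3 2021: €20,152 + €5,343 + €14,443 + €1,789 = €41,727 (under)
Q1 2021–Q4 2021: €5,343 + €14,443 + €1,789 + €22,758 = €44,333 (under)
Q2 2021–Q1 2022: €14,443 + €1,789 + €22,758 + €90,009 = €128,999 (under)
Q3 2021–Q2 2022: €1,789 + €22,758 + €90,009 + €115,804 = €230,360 (over)
Q4 2021–Q3 2022: €22,758 + €90,009 + €115,804 + €1,988 = €230,559 (over)
Q1 2022–Q4 2022: €90,009 + €115,804 + €1,988 + €42,236 = €250,037 (over)
3 windows exceed the threshold.

3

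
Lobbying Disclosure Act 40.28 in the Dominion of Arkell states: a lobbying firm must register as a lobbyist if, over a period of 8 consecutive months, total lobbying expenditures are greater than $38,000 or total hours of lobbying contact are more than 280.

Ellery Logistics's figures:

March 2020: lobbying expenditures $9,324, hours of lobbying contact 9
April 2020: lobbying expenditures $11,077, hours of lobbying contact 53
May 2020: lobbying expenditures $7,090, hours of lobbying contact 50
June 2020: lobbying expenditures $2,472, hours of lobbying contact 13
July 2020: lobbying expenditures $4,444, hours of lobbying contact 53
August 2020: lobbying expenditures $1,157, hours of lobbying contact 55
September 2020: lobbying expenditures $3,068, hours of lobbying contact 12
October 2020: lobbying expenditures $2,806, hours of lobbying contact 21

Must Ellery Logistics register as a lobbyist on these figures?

Yes

Total lobbying expenditures: $9,324 + $11,077 + $7,090 + $2,472 + $4,444 + $1,157 + $3,068 + $2,806 = $41,438 (> $38,000).
Total hours of lobbying contact: 9 + 53 + 50 + 13 + 53 + 55 + 12 + 21 = 266 (≤ 280).
The test is 'or': at least one threshold is exceeded.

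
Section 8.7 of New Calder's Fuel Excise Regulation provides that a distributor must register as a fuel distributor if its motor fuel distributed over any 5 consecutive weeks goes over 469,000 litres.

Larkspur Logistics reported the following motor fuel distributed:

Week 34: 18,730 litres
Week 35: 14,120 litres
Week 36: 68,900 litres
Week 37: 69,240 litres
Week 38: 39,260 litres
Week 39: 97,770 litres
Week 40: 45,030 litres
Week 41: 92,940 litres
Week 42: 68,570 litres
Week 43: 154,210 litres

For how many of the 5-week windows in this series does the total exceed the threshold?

Week 34–Week 38: 18,730 litres + 14,120 litres + 68,900 litres + 69,240 litres + 39,260 litres = 210,250 litres (under)
Week 35–Week 39: 14,120 litres + 68,900 litres + 69,240 litres + 39,260 litres + 97,770 litres = 289,290 litres (under)
Week 36–Week 40: 68,900 litres + 69,240 litres + 39,260 litres + 97,770 litres + 45,030 litres = 320,200 litres (under)
Week 37–Week 41: 69,240 litres + 39,260 litres + 97,770 litres + 45,030 litres + 92,940 litres = 344,240 litres (under)
Week 38–Week 42: 39,260 litres + 97,770 litres + 45,030 litres + 92,940 litres + 68,570 litres = 343,570 litres (under)
Week 39–Week 43: 97,770 litres + 45,030 litres + 92,940 litres + 68,570 litres + 154,210 litres = 458,520 litres (under)
0 windows exceed the threshold.

0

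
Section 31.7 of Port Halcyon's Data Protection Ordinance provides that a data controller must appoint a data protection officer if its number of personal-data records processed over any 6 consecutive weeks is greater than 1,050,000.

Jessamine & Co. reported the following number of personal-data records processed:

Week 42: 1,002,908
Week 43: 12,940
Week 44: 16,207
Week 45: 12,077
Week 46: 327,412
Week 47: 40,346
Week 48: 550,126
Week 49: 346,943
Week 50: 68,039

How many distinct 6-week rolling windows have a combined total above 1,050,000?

Week 42–Week 47: 1,002,908 + 12,940 + 16,207 + 12,077 + 327,412 + 40,346 = 1,411,890 (over)
Week 43–Week 48: 12,940 + 16,207 + 12,077 + 327,412 + 40,346 + 550,126 = 959,108 (under)
Week 44–Week 49: 16,207 + 12,077 + 327,412 + 40,346 + 550,126 + 346,943 = 1,293,111 (over)
Week 45–Week 50: 12,077 + 327,412 + 40,346 + 550,126 + 346,943 + 68,039 = 1,344,943 (over)
3 windows exceed the threshold.

3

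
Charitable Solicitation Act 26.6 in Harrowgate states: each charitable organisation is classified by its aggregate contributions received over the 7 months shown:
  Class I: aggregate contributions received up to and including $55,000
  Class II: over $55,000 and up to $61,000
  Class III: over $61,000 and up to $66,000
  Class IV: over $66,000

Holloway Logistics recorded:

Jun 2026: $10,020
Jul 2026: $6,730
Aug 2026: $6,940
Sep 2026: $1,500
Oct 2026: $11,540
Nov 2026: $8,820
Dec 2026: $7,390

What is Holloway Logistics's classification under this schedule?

Aggregate contributions received: $10,020 + $6,730 + $6,940 + $1,500 + $11,540 + $8,820 + $7,390 = $52,940.
$52,940 ≤ $55,000, so Class I applies.

Class I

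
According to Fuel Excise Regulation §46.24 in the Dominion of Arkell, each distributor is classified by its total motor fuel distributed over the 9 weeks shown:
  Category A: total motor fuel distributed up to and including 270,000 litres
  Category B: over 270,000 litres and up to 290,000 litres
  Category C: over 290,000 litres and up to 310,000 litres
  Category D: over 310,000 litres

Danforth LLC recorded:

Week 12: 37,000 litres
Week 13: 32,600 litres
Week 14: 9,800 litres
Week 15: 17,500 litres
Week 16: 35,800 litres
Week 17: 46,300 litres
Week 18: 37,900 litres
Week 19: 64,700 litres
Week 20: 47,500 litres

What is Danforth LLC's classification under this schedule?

Total motor fuel distributed: 37,000 litres + 32,600 litres + 9,800 litres + 17,500 litres + 35,800 litres + 46,300 litres + 37,900 litres + 64,700 litres + 47,500 litres = 329,100 litres.
329,100 litres > 310,000 litres, so Category D applies.

Category D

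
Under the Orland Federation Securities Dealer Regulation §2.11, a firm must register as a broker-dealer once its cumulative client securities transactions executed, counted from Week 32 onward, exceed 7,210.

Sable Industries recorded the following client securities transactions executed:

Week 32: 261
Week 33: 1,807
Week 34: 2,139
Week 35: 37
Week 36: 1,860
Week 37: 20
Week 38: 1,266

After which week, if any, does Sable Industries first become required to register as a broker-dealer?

Through Week 32: 261
Through Week 33: 2,068
Through Week 34: 4,207
Through Week 35: 4,244
Through Week 36: 6,104
Through Week 37: 6,124
Through Week 38: 7,390 ← exceeds threshold

Week 38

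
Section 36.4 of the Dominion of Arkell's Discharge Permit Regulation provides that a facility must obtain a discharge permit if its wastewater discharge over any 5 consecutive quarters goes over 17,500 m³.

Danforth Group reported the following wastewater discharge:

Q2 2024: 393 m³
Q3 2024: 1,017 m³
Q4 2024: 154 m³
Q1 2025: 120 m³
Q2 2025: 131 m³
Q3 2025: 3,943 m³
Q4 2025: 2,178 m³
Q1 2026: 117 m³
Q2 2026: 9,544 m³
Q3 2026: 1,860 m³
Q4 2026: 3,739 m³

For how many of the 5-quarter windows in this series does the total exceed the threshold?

1

Q2 2024–Q2 2025: 393 m³ + 1,017 m³ + 154 m³ + 120 m³ + 131 m³ = 1,815 m³ (under)
Q3 2024–Q3 2025: 1,017 m³ + 154 m³ + 120 m³ + 131 m³ + 3,943 m³ = 5,365 m³ (under)
Q4 2024–Q4 2025: 154 m³ + 120 m³ + 131 m³ + 3,943 m³ + 2,178 m³ = 6,526 m³ (under)
Q1 2025–Q1 2026: 120 m³ + 131 m³ + 3,943 m³ + 2,178 m³ + 117 m³ = 6,489 m³ (under)
Q2 2025–Q2 2026: 131 m³ + 3,943 m³ + 2,178 m³ + 117 m³ + 9,544 m³ = 15,913 m³ (under)
Q3 2025–Q3 2026: 3,943 m³ + 2,178 m³ + 117 m³ + 9,544 m³ + 1,860 m³ = 17,642 m³ (over)
Q4 2025–Q4 2026: 2,178 m³ + 117 m³ + 9,544 m³ + 1,860 m³ + 3,739 m³ = 17,438 m³ (under)
1 window exceeds the threshold.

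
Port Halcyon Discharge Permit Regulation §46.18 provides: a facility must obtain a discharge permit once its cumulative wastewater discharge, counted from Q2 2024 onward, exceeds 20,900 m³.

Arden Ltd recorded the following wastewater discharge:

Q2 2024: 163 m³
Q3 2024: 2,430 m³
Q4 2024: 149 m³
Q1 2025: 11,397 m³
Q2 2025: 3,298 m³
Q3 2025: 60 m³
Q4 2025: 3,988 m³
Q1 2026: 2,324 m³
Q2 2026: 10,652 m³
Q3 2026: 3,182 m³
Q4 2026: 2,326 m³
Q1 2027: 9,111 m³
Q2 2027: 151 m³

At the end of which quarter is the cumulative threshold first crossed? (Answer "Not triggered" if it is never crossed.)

Q4 2025

Through Q2 2024: 163 m³
Through Q3 2024: 2,593 m³
Through Q4 2024: 2,742 m³
Through Q1 2025: 14,139 m³
Through Q2 2025: 17,437 m³
Through Q3 2025: 17,497 m³
Through Q4 2025: 21,485 m³ ← exceeds threshold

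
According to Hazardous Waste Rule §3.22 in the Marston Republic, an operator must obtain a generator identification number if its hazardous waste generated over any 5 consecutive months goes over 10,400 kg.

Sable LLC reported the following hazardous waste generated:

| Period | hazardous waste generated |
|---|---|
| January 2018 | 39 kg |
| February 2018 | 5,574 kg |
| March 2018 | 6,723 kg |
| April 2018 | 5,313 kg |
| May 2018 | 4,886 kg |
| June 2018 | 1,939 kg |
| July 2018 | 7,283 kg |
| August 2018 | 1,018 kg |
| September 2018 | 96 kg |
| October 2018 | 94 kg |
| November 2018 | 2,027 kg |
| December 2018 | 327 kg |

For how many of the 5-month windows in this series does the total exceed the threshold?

7

January 2018–May 2018: 39 kg + 5,574 kg + 6,723 kg + 5,313 kg + 4,886 kg = 22,535 kg (over)
February 2018–June 2018: 5,574 kg + 6,723 kg + 5,313 kg + 4,886 kg + 1,939 kg = 24,435 kg (over)
March 2018–July 2018: 6,723 kg + 5,313 kg + 4,886 kg + 1,939 kg + 7,283 kg = 26,144 kg (over)
April 2018–August 2018: 5,313 kg + 4,886 kg + 1,939 kg + 7,283 kg + 1,018 kg = 20,439 kg (over)
May 2018–September 2018: 4,886 kg + 1,939 kg + 7,283 kg + 1,018 kg + 96 kg = 15,222 kg (over)
June 2018–October 2018: 1,939 kg + 7,283 kg + 1,018 kg + 96 kg + 94 kg = 10,430 kg (over)
July 2018–November 2018: 7,283 kg + 1,018 kg + 96 kg + 94 kg + 2,027 kg = 10,518 kg (over)
August 2018–December 2018: 1,018 kg + 96 kg + 94 kg + 2,027 kg + 327 kg = 3,562 kg (under)
7 windows exceed the threshold.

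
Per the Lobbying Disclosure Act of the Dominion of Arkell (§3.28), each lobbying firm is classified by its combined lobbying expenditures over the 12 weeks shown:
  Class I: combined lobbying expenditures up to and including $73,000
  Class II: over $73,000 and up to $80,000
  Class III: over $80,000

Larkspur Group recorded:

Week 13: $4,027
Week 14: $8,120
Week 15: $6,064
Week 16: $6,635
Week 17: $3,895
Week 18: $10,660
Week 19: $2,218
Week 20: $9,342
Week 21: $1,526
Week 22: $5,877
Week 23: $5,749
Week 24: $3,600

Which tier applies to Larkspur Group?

Combined lobbying expenditures: $4,027 + $8,120 + $6,064 + $6,635 + $3,895 + $10,660 + $2,218 + $9,342 + $1,526 + $5,877 + $5,749 + $3,600 = $67,713.
$67,713 ≤ $73,000, so Class I applies.

Class I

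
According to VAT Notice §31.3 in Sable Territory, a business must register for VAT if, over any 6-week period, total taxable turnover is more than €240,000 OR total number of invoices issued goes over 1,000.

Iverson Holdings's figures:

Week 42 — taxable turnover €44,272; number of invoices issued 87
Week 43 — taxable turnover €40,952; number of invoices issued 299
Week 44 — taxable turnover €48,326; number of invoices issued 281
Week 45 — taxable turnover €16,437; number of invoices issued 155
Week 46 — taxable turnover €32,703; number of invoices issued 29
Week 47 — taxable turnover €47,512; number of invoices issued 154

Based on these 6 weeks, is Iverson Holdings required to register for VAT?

Yes

Total taxable turnover: €44,272 + €40,952 + €48,326 + €16,437 + €32,703 + €47,512 = €230,202 (≤ €240,000).
Total number of invoices issued: 87 + 299 + 281 + 155 + 29 + 154 = 1,005 (> 1,000).
The test is 'or': at least one threshold is exceeded.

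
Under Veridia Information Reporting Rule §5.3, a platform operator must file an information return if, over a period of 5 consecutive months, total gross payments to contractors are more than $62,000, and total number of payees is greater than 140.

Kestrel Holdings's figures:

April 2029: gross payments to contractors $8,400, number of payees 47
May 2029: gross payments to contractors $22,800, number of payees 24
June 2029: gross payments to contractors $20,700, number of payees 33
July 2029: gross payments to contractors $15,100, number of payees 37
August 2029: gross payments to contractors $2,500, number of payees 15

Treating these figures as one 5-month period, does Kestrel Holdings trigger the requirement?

Total gross payments to contractors: $8,400 + $22,800 + $20,700 + $15,100 + $2,500 = $69,500 (> $62,000).
Total number of payees: 47 + 24 + 33 + 37 + 15 = 156 (> 140).
The test is 'and': both thresholds are exceeded.

Yes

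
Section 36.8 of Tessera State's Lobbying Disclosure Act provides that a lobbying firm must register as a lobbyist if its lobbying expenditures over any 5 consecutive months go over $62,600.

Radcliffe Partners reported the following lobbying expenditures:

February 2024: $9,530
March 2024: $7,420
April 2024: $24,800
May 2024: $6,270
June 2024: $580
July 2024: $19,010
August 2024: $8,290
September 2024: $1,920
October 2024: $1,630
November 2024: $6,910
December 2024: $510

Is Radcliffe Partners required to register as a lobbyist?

No

February 2024–June 2024: $9,530 + $7,420 + $24,800 + $6,270 + $580 = $48,600 (under)
March 2024–July 2024: $7,420 + $24,800 + $6,270 + $580 + $19,010 = $58,080 (under)
April 2024–August 2024: $24,800 + $6,270 + $580 + $19,010 + $8,290 = $58,950 (under)
May 2024–September 2024: $6,270 + $580 + $19,010 + $8,290 + $1,920 = $36,070 (under)
June 2024–October 2024: $580 + $19,010 + $8,290 + $1,920 + $1,630 = $31,430 (under)
July 2024–November 2024: $19,010 + $8,290 + $1,920 + $1,630 + $6,910 = $37,760 (under)
August 2024–December 2024: $8,290 + $1,920 + $1,630 + $6,910 + $510 = $19,260 (under)
No window exceeds $62,600.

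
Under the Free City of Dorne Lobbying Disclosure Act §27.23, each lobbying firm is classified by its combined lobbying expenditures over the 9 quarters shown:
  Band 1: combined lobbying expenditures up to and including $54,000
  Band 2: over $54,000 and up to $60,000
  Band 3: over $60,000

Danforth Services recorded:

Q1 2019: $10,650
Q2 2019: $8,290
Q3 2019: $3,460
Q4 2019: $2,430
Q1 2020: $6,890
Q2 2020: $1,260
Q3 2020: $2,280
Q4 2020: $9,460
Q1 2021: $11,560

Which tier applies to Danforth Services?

Combined lobbying expenditures: $10,650 + $8,290 + $3,460 + $2,430 + $6,890 + $1,260 + $2,280 + $9,460 + $11,560 = $56,280.
$54,000 < $56,280 ≤ $60,000, so Band 2 applies.

Band 2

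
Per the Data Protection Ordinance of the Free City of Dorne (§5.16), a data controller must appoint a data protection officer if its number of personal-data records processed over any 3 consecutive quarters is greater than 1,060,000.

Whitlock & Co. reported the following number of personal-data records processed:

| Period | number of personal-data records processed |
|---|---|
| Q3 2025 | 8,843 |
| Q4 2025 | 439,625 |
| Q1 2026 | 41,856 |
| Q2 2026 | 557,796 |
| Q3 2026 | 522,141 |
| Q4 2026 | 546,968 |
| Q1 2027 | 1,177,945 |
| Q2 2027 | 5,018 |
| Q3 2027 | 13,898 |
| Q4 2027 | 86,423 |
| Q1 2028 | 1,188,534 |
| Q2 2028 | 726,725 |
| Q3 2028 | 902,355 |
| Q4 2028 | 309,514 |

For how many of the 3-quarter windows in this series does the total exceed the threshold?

Q3 2025–Q1 2026: 8,843 + 439,625 + 41,856 = 490,324 (under)
Q4 2025–Q2 2026: 439,625 + 41,856 + 557,796 = 1,039,277 (under)
Q1 2026–Q3 2026: 41,856 + 557,796 + 522,141 = 1,121,793 (over)
Q2 2026–Q4 2026: 557,796 + 522,141 + 546,968 = 1,626,905 (over)
Q3 2026–Q1 2027: 522,141 + 546,968 + 1,177,945 = 2,247,054 (over)
Q4 2026–Q2 2027: 546,968 + 1,177,945 + 5,018 = 1,729,931 (over)
Q1 2027–Q3 2027: 1,177,945 + 5,018 + 13,898 = 1,196,861 (over)
Q2 2027–Q4 2027: 5,018 + 13,898 + 86,423 = 105,339 (under)
Q3 2027–Q1 2028: 13,898 + 86,423 + 1,188,534 = 1,288,855 (over)
Q4 2027–Q2 2028: 86,423 + 1,188,534 + 726,725 = 2,001,682 (over)
Q1 2028–Q3 2028: 1,188,534 + 726,725 + 902,355 = 2,817,614 (over)
Q2 2028–Q4 2028: 726,725 + 902,355 + 309,514 = 1,938,594 (over)
9 windows exceed the threshold.

9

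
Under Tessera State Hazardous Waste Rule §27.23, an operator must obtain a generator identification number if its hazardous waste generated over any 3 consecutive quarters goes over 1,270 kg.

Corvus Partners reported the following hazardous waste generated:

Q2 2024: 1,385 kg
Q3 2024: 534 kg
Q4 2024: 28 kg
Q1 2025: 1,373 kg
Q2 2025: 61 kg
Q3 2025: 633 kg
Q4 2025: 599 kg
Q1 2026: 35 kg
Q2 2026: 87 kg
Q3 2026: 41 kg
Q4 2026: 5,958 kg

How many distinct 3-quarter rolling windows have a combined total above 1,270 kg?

6

Q2 2024–Q4 2024: 1,385 kg + 534 kg + 28 kg = 1,947 kg (over)
Q3 2024–Q1 2025: 534 kg + 28 kg + 1,373 kg = 1,935 kg (over)
Q4 2024–Q2 2025: 28 kg + 1,373 kg + 61 kg = 1,462 kg (over)
Q1 2025–Q3 2025: 1,373 kg + 61 kg + 633 kg = 2,067 kg (over)
Q2 2025–Q4 2025: 61 kg + 633 kg + 599 kg = 1,293 kg (over)
Q3 2025–Q1 2026: 633 kg + 599 kg + 35 kg = 1,267 kg (under)
Q4 2025–Q2 2026: 599 kg + 35 kg + 87 kg = 721 kg (under)
Q1 2026–Q3 2026: 35 kg + 87 kg + 41 kg = 163 kg (under)
Q2 2026–Q4 2026: 87 kg + 41 kg + 5,958 kg = 6,086 kg (over)
6 windows exceed the threshold.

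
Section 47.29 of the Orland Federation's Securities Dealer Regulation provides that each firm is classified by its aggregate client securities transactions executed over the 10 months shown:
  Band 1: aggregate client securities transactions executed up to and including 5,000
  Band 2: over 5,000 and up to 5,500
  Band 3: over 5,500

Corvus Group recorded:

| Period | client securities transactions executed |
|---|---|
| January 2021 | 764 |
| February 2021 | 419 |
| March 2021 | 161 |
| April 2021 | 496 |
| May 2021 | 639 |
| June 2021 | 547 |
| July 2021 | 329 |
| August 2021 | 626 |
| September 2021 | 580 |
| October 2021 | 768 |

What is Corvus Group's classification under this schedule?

Band 2

Aggregate client securities transactions executed: 764 + 419 + 161 + 496 + 639 + 547 + 329 + 626 + 580 + 768 = 5,329.
5,000 < 5,329 ≤ 5,500, so Band 2 applies.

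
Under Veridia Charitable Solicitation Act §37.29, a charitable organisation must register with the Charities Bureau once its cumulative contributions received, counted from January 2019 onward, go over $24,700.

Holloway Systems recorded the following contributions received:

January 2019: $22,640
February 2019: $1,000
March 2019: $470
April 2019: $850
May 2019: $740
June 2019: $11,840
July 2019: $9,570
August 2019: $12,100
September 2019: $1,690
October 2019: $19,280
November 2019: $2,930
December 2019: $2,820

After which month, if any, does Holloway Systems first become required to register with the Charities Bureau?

April 2019

Through January 2019: $22,640
Through February 2019: $23,640
Through March 2019: $24,110
Through April 2019: $24,960 ← exceeds threshold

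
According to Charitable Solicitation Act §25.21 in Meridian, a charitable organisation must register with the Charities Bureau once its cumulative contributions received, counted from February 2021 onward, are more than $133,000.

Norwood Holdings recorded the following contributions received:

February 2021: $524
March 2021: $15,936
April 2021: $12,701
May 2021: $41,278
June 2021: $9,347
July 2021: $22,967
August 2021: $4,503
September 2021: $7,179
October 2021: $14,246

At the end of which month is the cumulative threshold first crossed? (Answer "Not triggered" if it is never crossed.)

Not triggered

Through February 2021: $524
Through March 2021: $16,460
Through April 2021: $29,161
Through May 2021: $70,439
Through June 2021: $79,786
Through July 2021: $102,753
Through August 2021: $107,256
Through September 2021: $114,435
Through October 2021: $128,681
Final cumulative total $128,681 ≤ $133,000; the threshold is never exceeded.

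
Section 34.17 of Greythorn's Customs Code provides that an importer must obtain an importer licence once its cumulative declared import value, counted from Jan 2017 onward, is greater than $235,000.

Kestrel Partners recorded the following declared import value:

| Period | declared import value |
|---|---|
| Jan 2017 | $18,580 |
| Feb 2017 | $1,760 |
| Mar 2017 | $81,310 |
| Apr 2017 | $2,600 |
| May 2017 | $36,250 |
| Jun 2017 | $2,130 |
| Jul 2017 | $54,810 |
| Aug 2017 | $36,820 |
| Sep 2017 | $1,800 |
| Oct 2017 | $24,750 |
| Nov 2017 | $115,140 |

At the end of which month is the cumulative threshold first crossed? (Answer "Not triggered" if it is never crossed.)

Through Jan 2017: $18,580
Through Feb 2017: $20,340
Through Mar 2017: $101,650
Through Apr 2017: $104,250
Through May 2017: $140,500
Through Jun 2017: $142,630
Through Jul 2017: $197,440
Through Aug 2017: $234,260
Through Sep 2017: $236,060 ← exceeds threshold

Sep 2017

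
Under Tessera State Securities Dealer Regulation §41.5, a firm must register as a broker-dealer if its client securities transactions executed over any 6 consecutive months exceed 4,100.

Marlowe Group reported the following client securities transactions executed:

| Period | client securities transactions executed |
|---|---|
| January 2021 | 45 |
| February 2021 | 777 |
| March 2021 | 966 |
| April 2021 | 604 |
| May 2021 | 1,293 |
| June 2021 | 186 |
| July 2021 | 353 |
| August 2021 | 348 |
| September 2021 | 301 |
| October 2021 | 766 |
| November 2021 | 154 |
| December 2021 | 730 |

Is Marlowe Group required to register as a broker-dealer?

Yes

January 2021–June 2021: 45 + 777 + 966 + 604 + 1,293 + 186 = 3,871 (under)
February 2021–July 2021: 777 + 966 + 604 + 1,293 + 186 + 353 = 4,179 (over)
March 2021–August 2021: 966 + 604 + 1,293 + 186 + 353 + 348 = 3,750 (under)
April 2021–September 2021: 604 + 1,293 + 186 + 353 + 348 + 301 = 3,085 (under)
May 2021–October 2021: 1,293 + 186 + 353 + 348 + 301 + 766 = 3,247 (under)
June 2021–November 2021: 186 + 353 + 348 + 301 + 766 + 154 = 2,108 (under)
July 2021–December 2021: 353 + 348 + 301 + 766 + 154 + 730 = 2,652 (under)
At least one window exceeds 4,100.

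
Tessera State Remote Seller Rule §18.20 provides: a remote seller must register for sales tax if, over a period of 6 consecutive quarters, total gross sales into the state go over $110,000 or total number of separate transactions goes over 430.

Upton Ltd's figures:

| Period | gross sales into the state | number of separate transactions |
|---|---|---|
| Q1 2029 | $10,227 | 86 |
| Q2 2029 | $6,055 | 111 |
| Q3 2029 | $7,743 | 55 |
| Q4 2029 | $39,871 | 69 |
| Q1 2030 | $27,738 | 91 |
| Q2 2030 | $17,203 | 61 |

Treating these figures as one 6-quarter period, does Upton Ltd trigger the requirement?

Yes

Total gross sales into the state: $10,227 + $6,055 + $7,743 + $39,871 + $27,738 + $17,203 = $108,837 (≤ $110,000).
Total number of separate transactions: 86 + 111 + 55 + 69 + 91 + 61 = 473 (> 430).
The test is 'or': at least one threshold is exceeded.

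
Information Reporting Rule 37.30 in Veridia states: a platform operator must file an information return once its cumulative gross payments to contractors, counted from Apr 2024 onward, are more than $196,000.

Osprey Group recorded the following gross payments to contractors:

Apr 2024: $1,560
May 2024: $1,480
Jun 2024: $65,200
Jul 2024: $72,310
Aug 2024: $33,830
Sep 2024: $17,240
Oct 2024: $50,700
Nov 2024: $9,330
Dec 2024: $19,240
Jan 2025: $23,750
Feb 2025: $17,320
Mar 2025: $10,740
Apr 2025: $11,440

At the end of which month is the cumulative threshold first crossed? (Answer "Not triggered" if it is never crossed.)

Through Apr 2024: $1,560
Through May 2024: $3,040
Through Jun 2024: $68,240
Through Jul 2024: $140,550
Through Aug 2024: $174,380
Through Sep 2024: $191,620
Through Oct 2024: $242,320 ← exceeds threshold

Oct 2024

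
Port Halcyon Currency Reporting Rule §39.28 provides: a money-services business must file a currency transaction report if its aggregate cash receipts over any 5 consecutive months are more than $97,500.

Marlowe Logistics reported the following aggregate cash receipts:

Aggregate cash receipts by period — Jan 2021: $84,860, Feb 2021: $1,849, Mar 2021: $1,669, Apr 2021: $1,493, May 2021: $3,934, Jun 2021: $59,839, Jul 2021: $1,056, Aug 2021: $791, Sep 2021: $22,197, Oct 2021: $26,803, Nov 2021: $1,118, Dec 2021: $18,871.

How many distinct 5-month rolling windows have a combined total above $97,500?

Jan 2021–May 2021: $84,860 + $1,849 + $1,669 + $1,493 + $3,934 = $93,805 (under)
Feb 2021–Jun 2021: $1,849 + $1,669 + $1,493 + $3,934 + $59,839 = $68,784 (under)
Mar 2021–Jul 2021: $1,669 + $1,493 + $3,934 + $59,839 + $1,056 = $67,991 (under)
Apr 2021–Aug 2021: $1,493 + $3,934 + $59,839 + $1,056 + $791 = $67,113 (under)
May 2021–Sep 2021: $3,934 + $59,839 + $1,056 + $791 + $22,197 = $87,817 (under)
Jun 2021–Oct 2021: $59,839 + $1,056 + $791 + $22,197 + $26,803 = $110,686 (over)
Jul 2021–Nov 2021: $1,056 + $791 + $22,197 + $26,803 + $1,118 = $51,965 (under)
Aug 2021–Dec 2021: $791 + $22,197 + $26,803 + $1,118 + $18,871 = $69,780 (under)
1 window exceeds the threshold.

1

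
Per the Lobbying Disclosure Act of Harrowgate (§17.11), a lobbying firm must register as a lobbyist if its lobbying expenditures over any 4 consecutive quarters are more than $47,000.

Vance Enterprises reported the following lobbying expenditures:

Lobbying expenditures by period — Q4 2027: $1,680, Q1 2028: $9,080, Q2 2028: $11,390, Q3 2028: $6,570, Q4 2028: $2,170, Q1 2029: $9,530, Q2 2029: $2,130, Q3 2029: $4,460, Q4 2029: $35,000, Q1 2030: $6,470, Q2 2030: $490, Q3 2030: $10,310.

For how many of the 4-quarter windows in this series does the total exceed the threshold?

Q4 2027–Q3 2028: $1,680 + $9,080 + $11,390 + $6,570 = $28,720 (under)
Q1 2028–Q4 2028: $9,080 + $11,390 + $6,570 + $2,170 = $29,210 (under)
Q2 2028–Q1 2029: $11,390 + $6,570 + $2,170 + $9,530 = $29,660 (under)
Q3 2028–Q2 2029: $6,570 + $2,170 + $9,530 + $2,130 = $20,400 (under)
Q4 2028–Q3 2029: $2,170 + $9,530 + $2,130 + $4,460 = $18,290 (under)
Q1 2029–Q4 2029: $9,530 + $2,130 + $4,460 + $35,000 = $51,120 (over)
Q2 2029–Q1 2030: $2,130 + $4,460 + $35,000 + $6,470 = $48,060 (over)
Q3 2029–Q2 2030: $4,460 + $35,000 + $6,470 + $490 = $46,420 (under)
Q4 2029–Q3 2030: $35,000 + $6,470 + $490 + $10,310 = $52,270 (over)
3 windows exceed the threshold.

3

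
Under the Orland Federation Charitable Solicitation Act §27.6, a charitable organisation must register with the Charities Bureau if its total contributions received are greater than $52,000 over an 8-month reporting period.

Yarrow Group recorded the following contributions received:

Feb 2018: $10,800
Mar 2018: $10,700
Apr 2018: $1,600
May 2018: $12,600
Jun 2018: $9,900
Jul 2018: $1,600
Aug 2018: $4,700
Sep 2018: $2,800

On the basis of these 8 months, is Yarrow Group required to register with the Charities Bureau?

Yes

Total contributions received: $10,800 + $10,700 + $1,600 + $12,600 + $9,900 + $1,600 + $4,700 + $2,800 = $54,700.
$54,700 > $52,000, so the threshold is exceeded.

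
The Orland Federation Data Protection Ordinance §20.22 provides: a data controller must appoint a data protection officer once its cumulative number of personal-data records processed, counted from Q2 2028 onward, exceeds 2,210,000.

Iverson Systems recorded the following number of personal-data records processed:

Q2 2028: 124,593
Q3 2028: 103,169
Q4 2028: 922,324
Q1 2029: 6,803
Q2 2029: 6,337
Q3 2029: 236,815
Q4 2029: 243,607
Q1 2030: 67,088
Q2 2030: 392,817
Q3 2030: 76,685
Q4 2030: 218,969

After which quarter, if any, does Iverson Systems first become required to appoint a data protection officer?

Q4 2030

Through Q2 2028: 124,593
Through Q3 2028: 227,762
Through Q4 2028: 1,150,086
Through Q1 2029: 1,156,889
Through Q2 2029: 1,163,226
Through Q3 2029: 1,400,041
Through Q4 2029: 1,643,648
Through Q1 2030: 1,710,736
Through Q2 2030: 2,103,553
Through Q3 2030: 2,180,238
Through Q4 2030: 2,399,207 ← exceeds threshold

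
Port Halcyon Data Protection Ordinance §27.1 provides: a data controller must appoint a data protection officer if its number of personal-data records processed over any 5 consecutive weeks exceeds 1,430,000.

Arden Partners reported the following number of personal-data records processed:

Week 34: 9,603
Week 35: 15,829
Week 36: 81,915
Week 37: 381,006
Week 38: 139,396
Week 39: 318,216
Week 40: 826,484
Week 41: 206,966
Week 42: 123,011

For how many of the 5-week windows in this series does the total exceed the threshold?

3

Week 34–Week 38: 9,603 + 15,829 + 81,915 + 381,006 + 139,396 = 627,749 (under)
Week 35–Week 39: 15,829 + 81,915 + 381,006 + 139,396 + 318,216 = 936,362 (under)
Week 36–Week 40: 81,915 + 381,006 + 139,396 + 318,216 + 826,484 = 1,747,017 (over)
Week 37–Week 41: 381,006 + 139,396 + 318,216 + 826,484 + 206,966 = 1,872,068 (over)
Week 38–Week 42: 139,396 + 318,216 + 826,484 + 206,966 + 123,011 = 1,614,073 (over)
3 windows exceed the threshold.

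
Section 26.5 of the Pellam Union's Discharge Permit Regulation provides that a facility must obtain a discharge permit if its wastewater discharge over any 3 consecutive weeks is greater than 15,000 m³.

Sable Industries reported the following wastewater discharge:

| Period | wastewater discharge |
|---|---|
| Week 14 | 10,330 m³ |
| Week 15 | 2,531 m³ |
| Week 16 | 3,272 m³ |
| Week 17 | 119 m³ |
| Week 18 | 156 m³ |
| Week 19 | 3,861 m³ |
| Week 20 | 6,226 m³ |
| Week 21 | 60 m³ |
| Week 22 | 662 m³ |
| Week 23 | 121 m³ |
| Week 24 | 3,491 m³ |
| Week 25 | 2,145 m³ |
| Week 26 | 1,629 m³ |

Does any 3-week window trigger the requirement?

Week 14–Week 16: 10,330 m³ + 2,531 m³ + 3,272 m³ = 16,133 m³ (over)
Week 15–Week 17: 2,531 m³ + 3,272 m³ + 119 m³ = 5,922 m³ (under)
Week 16–Week 18: 3,272 m³ + 119 m³ + 156 m³ = 3,547 m³ (under)
Week 17–Week 19: 119 m³ + 156 m³ + 3,861 m³ = 4,136 m³ (under)
Week 18–Week 20: 156 m³ + 3,861 m³ + 6,226 m³ = 10,243 m³ (under)
Week 19–Week 21: 3,861 m³ + 6,226 m³ + 60 m³ = 10,147 m³ (under)
Week 20–Week 22: 6,226 m³ + 60 m³ + 662 m³ = 6,948 m³ (under)
Week 21–Week 23: 60 m³ + 662 m³ + 121 m³ = 843 m³ (under)
Week 22–Week 24: 662 m³ + 121 m³ + 3,491 m³ = 4,274 m³ (under)
Week 23–Week 25: 121 m³ + 3,491 m³ + 2,145 m³ = 5,757 m³ (under)
Week 24–Week 26: 3,491 m³ + 2,145 m³ + 1,629 m³ = 7,265 m³ (under)
At least one window exceeds 15,000 m³.

Yes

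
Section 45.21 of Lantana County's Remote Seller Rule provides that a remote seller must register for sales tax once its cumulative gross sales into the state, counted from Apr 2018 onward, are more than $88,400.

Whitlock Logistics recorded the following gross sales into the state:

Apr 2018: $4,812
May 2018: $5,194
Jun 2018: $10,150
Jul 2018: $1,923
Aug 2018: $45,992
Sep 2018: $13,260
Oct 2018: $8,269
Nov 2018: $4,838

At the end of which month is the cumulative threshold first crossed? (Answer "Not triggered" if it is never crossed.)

Through Apr 2018: $4,812
Through May 2018: $10,006
Through Jun 2018: $20,156
Through Jul 2018: $22,079
Through Aug 2018: $68,071
Through Sep 2018: $81,331
Through Oct 2018: $89,600 ← exceeds threshold

Oct 2018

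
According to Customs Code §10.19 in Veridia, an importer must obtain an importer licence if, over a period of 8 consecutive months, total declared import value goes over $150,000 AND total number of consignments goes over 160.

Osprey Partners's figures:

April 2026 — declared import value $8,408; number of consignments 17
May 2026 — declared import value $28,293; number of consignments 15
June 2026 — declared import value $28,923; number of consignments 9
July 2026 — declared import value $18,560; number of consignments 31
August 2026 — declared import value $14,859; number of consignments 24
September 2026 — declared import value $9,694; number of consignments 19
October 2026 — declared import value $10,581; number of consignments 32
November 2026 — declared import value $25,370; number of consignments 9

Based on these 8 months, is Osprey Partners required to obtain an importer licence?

No

Total declared import value: $8,408 + $28,293 + $28,923 + $18,560 + $14,859 + $9,694 + $10,581 + $25,370 = $144,688 (≤ $150,000).
Total number of consignments: 17 + 15 + 9 + 31 + 24 + 19 + 32 + 9 = 156 (≤ 160).
The test is 'and': the rule requires both, and at least one is not exceeded.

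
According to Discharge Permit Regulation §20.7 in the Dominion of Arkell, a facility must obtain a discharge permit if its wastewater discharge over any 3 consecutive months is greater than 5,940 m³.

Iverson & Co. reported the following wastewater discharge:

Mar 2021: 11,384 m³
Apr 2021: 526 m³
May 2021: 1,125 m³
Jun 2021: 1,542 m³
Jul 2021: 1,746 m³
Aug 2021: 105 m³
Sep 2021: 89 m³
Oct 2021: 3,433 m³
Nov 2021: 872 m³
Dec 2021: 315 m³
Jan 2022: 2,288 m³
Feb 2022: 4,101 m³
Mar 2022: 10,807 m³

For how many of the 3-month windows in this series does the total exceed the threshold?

Mar 2021–May 2021: 11,384 m³ + 526 m³ + 1,125 m³ = 13,035 m³ (over)
Apr 2021–Jun 2021: 526 m³ + 1,125 m³ + 1,542 m³ = 3,193 m³ (under)
May 2021–Jul 2021: 1,125 m³ + 1,542 m³ + 1,746 m³ = 4,413 m³ (under)
Jun 2021–Aug 2021: 1,542 m³ + 1,746 m³ + 105 m³ = 3,393 m³ (under)
Jul 2021–Sep 2021: 1,746 m³ + 105 m³ + 89 m³ = 1,940 m³ (under)
Aug 2021–Oct 2021: 105 m³ + 89 m³ + 3,433 m³ = 3,627 m³ (under)
Sep 2021–Nov 2021: 89 m³ + 3,433 m³ + 872 m³ = 4,394 m³ (under)
Oct 2021–Dec 2021: 3,433 m³ + 872 m³ + 315 m³ = 4,620 m³ (under)
Nov 2021–Jan 2022: 872 m³ + 315 m³ + 2,288 m³ = 3,475 m³ (under)
Dec 2021–Feb 2022: 315 m³ + 2,288 m³ + 4,101 m³ = 6,704 m³ (over)
Jan 2022–Mar 2022: 2,288 m³ + 4,101 m³ + 10,807 m³ = 17,196 m³ (over)
3 windows exceed the threshold.

3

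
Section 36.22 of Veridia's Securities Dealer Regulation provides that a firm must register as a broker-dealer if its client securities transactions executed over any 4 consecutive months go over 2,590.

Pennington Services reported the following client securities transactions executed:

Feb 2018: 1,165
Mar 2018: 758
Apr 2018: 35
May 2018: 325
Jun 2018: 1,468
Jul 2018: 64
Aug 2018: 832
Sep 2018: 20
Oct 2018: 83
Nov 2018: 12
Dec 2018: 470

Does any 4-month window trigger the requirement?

Feb 2018–May 2018: 1,165 + 758 + 35 + 325 = 2,283 (under)
Mar 2018–Jun 2018: 758 + 35 + 325 + 1,468 = 2,586 (under)
Apr 2018–Jul 2018: 35 + 325 + 1,468 + 64 = 1,892 (under)
May 2018–Aug 2018: 325 + 1,468 + 64 + 832 = 2,689 (over)
Jun 2018–Sep 2018: 1,468 + 64 + 832 + 20 = 2,384 (under)
Jul 2018–Oct 2018: 64 + 832 + 20 + 83 = 999 (under)
Aug 2018–Nov 2018: 832 + 20 + 83 + 12 = 947 (under)
Sep 2018–Dec 2018: 20 + 83 + 12 + 470 = 585 (under)
At least one window exceeds 2,590.

Yes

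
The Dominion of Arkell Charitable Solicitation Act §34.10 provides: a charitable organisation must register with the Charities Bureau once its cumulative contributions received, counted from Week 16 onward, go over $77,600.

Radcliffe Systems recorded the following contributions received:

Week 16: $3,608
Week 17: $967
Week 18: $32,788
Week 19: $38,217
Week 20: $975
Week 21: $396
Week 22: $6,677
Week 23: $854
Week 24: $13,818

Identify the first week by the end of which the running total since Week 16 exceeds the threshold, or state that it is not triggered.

Week 22

Through Week 16: $3,608
Through Week 17: $4,575
Through Week 18: $37,363
Through Week 19: $75,580
Through Week 20: $76,555
Through Week 21: $76,951
Through Week 22: $83,628 ← exceeds threshold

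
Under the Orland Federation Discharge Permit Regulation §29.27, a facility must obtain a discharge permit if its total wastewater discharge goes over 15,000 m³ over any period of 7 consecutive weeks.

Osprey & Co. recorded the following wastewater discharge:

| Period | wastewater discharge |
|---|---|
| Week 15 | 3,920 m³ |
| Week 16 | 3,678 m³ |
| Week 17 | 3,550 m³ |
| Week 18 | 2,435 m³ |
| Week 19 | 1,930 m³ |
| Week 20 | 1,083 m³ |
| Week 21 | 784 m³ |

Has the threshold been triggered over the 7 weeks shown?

Total wastewater discharge: 3,920 m³ + 3,678 m³ + 3,550 m³ + 2,435 m³ + 1,930 m³ + 1,083 m³ + 784 m³ = 17,380 m³.
17,380 m³ > 15,000 m³, so the threshold is exceeded.

Yes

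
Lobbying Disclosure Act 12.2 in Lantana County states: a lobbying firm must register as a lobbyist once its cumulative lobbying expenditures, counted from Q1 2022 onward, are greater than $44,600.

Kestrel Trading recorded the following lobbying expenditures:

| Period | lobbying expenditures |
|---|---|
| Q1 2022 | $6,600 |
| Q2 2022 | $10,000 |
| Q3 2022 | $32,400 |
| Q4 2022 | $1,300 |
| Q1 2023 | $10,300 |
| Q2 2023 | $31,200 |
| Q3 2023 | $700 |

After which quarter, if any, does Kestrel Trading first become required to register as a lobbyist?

Q3 2022

Through Q1 2022: $6,600
Through Q2 2022: $16,600
Through Q3 2022: $49,000 ← exceeds threshold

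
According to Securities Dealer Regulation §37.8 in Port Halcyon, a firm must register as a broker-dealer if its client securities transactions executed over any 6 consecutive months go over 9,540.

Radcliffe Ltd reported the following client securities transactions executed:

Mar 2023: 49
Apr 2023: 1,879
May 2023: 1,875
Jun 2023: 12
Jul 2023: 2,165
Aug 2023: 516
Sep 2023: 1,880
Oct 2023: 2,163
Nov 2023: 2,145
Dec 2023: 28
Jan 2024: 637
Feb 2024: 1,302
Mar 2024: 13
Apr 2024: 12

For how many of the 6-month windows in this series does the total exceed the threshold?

Mar 2023–Aug 2023: 49 + 1,879 + 1,875 + 12 + 2,165 + 516 = 6,496 (under)
Apr 2023–Sep 2023: 1,879 + 1,875 + 12 + 2,165 + 516 + 1,880 = 8,327 (under)
May 2023–Oct 2023: 1,875 + 12 + 2,165 + 516 + 1,880 + 2,163 = 8,611 (under)
Jun 2023–Nov 2023: 12 + 2,165 + 516 + 1,880 + 2,163 + 2,145 = 8,881 (under)
Jul 2023–Dec 2023: 2,165 + 516 + 1,880 + 2,163 + 2,145 + 28 = 8,897 (under)
Aug 2023–Jan 2024: 516 + 1,880 + 2,163 + 2,145 + 28 + 637 = 7,369 (under)
Sep 2023–Feb 2024: 1,880 + 2,163 + 2,145 + 28 + 637 + 1,302 = 8,155 (under)
Oct 2023–Mar 2024: 2,163 + 2,145 + 28 + 637 + 1,302 + 13 = 6,288 (under)
Nov 2023–Apr 2024: 2,145 + 28 + 637 + 1,302 + 13 + 12 = 4,137 (under)
0 windows exceed the threshold.

0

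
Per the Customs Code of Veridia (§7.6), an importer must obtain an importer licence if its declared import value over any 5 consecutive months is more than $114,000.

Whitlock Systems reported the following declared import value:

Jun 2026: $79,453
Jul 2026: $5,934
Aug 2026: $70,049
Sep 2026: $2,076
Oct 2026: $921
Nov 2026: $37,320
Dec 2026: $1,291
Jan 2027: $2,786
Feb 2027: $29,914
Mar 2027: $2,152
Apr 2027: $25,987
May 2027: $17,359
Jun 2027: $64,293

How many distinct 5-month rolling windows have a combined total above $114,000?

Jun 2026–Oct 2026: $79,453 + $5,934 + $70,049 + $2,076 + $921 = $158,433 (over)
Jul 2026–Nov 2026: $5,934 + $70,049 + $2,076 + $921 + $37,320 = $116,300 (over)
Aug 2026–Dec 2026: $70,049 + $2,076 + $921 + $37,320 + $1,291 = $111,657 (under)
Sep 2026–Jan 2027: $2,076 + $921 + $37,320 + $1,291 + $2,786 = $44,394 (under)
Oct 2026–Feb 2027: $921 + $37,320 + $1,291 + $2,786 + $29,914 = $72,232 (under)
Nov 2026–Mar 2027: $37,320 + $1,291 + $2,786 + $29,914 + $2,152 = $73,463 (under)
Dec 2026–Apr 2027: $1,291 + $2,786 + $29,914 + $2,152 + $25,987 = $62,130 (under)
Jan 2027–May 2027: $2,786 + $29,914 + $2,152 + $25,987 + $17,359 = $78,198 (under)
Feb 2027–Jun 2027: $29,914 + $2,152 + $25,987 + $17,359 + $64,293 = $139,705 (over)
3 windows exceed the threshold.

3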